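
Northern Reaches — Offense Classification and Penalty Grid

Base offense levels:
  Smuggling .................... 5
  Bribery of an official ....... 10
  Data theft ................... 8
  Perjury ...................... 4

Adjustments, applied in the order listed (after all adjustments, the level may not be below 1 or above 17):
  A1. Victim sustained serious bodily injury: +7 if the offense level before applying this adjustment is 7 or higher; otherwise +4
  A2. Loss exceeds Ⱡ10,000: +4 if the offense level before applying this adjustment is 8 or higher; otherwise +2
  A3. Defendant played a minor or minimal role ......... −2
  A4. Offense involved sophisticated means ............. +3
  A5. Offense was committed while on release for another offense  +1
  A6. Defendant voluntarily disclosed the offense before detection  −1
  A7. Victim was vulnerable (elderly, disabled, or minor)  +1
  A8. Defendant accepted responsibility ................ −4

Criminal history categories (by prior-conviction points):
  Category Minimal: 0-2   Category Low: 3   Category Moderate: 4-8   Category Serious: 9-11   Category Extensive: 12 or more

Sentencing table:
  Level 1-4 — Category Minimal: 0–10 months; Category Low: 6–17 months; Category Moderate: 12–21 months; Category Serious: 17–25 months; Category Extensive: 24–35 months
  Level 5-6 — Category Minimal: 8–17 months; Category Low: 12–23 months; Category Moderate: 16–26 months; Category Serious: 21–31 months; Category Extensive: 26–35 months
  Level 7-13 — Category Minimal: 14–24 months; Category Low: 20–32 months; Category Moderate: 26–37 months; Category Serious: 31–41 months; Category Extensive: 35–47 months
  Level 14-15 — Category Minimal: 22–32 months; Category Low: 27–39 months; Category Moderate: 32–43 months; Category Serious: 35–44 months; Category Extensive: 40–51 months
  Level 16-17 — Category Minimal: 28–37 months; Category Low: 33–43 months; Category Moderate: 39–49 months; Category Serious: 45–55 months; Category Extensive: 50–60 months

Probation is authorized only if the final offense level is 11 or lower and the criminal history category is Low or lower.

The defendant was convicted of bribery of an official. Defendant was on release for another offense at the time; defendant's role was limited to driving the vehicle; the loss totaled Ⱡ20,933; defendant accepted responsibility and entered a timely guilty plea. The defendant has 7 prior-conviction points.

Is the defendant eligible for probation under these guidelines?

Base offense level for bribery of an official: 10.
A2 applies (level before this adjustment is 10 ≥ 8, so +4): 10 + 4 = 14.
A3 applies: 14 − 2 = 12.
A4 does not apply.
A5 applies: 12 + 1 = 13.
A6 does not apply.
A8 applies: 13 − 4 = 9.
Final offense level: 9.
Criminal history: 7 prior points → Category Moderate (4-8).
Level 9 falls in the 7-13 band.
Grid: Level 7-13 × Category Moderate = 26-37 months.
Probation check: level 9 ≤ 11 and category Moderate > Low → not eligible.

No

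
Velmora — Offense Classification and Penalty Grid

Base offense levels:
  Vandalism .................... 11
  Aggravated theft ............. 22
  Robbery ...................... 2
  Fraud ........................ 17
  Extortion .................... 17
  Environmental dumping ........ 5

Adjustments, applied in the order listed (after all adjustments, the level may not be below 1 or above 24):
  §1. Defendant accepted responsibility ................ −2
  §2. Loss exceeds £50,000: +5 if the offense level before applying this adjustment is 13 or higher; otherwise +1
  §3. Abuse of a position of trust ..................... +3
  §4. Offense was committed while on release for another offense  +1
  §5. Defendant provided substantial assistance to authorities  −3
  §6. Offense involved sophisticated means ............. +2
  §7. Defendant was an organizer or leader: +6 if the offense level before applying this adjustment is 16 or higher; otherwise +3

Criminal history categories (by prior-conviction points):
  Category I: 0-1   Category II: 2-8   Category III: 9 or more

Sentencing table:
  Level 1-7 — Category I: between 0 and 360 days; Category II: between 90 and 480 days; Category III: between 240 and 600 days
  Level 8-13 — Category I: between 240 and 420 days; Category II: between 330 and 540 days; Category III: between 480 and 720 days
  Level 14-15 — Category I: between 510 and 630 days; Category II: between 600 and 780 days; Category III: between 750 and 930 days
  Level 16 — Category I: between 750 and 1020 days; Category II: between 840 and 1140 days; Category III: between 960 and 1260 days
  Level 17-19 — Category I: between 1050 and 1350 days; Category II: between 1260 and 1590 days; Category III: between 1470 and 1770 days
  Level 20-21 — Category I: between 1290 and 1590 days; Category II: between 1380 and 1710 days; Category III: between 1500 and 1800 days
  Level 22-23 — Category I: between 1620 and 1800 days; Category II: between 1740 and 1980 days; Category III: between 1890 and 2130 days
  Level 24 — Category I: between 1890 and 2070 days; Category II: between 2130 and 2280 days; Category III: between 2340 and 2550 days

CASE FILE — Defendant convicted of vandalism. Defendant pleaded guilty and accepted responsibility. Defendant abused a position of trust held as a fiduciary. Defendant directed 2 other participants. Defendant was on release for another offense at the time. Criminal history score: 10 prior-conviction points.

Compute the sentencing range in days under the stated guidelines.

Base offense level for vandalism: 11.
§1 applies: 11 − 2 = 9.
§2 does not apply.
§3 applies: 9 + 3 = 12.
§4 applies: 12 + 1 = 13.
§7 applies (level before this adjustment is 13 < 16, so +3): 13 + 3 = 16.
Final offense level: 16.
Criminal history: 10 prior points → Category III (9+).
Level 16 falls in the 16 band.
Grid: Level 16 × Category III = 960-1260 days.

960-1260 days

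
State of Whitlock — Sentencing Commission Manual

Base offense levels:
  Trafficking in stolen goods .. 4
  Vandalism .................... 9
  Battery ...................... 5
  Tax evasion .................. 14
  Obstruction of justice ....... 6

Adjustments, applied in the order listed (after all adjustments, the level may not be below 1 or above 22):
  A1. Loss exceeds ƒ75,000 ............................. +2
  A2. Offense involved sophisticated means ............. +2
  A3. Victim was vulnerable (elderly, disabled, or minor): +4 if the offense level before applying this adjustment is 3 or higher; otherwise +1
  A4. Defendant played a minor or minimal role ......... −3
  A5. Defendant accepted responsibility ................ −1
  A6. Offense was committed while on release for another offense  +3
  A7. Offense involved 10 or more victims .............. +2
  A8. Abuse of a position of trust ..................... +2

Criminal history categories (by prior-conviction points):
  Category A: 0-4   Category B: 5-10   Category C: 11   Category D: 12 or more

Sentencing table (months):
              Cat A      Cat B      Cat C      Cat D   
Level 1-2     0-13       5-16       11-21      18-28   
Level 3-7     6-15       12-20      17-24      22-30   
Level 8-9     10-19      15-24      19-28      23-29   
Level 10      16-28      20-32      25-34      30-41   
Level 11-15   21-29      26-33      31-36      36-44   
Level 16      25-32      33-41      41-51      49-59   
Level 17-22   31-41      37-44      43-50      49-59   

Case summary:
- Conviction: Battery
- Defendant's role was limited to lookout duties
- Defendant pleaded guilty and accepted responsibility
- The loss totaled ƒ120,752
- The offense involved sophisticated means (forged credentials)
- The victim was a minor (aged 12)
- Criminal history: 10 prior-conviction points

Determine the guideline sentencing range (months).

Base offense level for battery: 5.
A1 applies: 5 + 2 = 7.
A2 applies: 7 + 2 = 9.
A3 applies (level before this adjustment is 9 ≥ 3, so +4): 9 + 4 = 13.
A4 applies: 13 − 3 = 10.
A5 applies: 10 − 1 = 9.
A6 does not apply.
A7 does not apply.
Final offense level: 9.
Criminal history: 10 prior points → Category B (5-10).
Level 9 falls in the 8-9 band.
Grid: Level 8-9 × Category B = 15-24 months.

15-24 months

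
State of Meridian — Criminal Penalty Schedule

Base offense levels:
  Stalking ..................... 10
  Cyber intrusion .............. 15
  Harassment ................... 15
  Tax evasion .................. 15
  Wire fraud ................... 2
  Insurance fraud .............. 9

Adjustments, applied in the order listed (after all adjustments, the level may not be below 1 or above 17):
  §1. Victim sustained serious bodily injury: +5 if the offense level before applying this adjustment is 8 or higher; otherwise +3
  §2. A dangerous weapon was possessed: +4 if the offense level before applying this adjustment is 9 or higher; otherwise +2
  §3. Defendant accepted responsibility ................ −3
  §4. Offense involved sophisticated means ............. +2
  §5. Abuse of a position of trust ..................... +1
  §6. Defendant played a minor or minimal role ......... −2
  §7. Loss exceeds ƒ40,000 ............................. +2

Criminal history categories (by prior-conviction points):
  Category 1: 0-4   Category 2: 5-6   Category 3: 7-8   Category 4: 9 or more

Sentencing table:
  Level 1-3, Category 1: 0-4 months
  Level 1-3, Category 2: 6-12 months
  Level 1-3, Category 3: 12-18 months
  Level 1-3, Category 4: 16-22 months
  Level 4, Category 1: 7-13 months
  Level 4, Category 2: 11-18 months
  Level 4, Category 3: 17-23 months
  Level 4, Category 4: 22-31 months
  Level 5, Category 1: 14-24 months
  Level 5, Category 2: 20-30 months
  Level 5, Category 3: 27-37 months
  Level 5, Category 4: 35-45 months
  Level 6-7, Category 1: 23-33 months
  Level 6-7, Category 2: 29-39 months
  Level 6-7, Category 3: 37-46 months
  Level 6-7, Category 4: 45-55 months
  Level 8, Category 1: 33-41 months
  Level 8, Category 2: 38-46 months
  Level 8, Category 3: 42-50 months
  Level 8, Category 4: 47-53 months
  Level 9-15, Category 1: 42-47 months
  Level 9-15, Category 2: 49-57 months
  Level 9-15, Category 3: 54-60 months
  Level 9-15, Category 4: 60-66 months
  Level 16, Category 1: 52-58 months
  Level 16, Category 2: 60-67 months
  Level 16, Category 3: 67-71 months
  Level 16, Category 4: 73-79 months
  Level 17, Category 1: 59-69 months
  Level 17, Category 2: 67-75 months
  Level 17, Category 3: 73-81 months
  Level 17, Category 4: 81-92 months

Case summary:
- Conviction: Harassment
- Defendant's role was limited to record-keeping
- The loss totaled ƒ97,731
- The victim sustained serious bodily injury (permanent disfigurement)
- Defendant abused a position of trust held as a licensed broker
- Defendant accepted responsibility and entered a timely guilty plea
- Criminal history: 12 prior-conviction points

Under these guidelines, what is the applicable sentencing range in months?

81-92 months

Base offense level for harassment: 15.
§1 applies (level before this adjustment is 15 ≥ 8, so +5): 15 + 5 = 20.
§3 applies: 20 − 3 = 17.
§5 applies: 17 + 1 = 18.
§6 applies: 18 − 2 = 16.
§7 applies: 16 + 2 = 18.
Level 18 exceeds the maximum of 17; capped at 17.
Final offense level: 17.
Criminal history: 12 prior points → Category 4 (9+).
Level 17 falls in the 17 band.
Grid: Level 17 × Category 4 = 81-92 months.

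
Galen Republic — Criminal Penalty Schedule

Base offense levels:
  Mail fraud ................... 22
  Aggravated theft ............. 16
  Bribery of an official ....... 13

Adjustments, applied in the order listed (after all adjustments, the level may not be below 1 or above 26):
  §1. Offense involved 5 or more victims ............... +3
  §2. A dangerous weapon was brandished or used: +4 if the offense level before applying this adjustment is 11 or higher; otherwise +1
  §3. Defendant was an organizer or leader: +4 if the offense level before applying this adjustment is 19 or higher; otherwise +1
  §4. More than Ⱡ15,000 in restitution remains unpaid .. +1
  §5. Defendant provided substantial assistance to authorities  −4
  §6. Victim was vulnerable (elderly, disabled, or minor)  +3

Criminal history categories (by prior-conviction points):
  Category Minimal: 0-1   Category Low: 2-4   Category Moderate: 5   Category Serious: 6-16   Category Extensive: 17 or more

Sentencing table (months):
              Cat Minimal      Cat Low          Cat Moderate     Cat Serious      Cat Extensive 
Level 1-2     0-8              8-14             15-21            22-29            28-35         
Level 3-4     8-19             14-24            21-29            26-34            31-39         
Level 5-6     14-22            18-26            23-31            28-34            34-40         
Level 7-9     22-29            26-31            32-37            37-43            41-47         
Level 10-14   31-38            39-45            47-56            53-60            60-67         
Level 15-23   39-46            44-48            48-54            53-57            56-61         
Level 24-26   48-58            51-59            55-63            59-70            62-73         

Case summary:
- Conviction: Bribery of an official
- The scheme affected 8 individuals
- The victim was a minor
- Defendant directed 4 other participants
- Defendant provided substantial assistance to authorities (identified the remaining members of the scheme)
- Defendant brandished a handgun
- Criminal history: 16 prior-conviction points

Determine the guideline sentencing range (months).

Base offense level for bribery of an official: 13.
§1 applies: 13 + 3 = 16.
§2 applies (level before this adjustment is 16 ≥ 11, so +4): 16 + 4 = 20.
§3 applies (level before this adjustment is 20 ≥ 19, so +4): 20 + 4 = 24.
§4 does not apply.
§5 applies: 24 − 4 = 20.
§6 applies: 20 + 3 = 23.
Final offense level: 23.
Criminal history: 16 prior points → Category Serious (6-16).
Level 23 falls in the 15-23 band.
Grid: Level 15-23 × Category Serious = 53-57 months.

53-57 months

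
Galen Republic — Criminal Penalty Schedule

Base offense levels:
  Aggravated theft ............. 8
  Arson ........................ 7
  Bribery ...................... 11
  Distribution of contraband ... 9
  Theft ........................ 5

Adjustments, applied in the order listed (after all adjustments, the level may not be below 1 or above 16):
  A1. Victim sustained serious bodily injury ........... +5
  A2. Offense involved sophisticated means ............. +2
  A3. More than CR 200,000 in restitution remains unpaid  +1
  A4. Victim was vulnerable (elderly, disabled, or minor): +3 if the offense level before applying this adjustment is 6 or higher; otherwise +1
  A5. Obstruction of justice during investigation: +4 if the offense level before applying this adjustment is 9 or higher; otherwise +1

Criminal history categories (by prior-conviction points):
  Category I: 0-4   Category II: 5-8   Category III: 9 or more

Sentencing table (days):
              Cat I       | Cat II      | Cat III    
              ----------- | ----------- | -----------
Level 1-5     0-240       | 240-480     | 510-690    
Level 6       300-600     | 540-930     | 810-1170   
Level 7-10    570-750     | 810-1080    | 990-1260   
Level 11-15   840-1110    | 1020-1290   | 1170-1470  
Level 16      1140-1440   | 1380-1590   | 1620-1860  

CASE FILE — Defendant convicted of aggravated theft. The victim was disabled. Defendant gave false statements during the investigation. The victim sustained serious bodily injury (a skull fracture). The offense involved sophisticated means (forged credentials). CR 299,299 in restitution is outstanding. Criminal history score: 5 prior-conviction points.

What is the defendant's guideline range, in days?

1380-1590 days

Base offense level for aggravated theft: 8.
A1 applies: 8 + 5 = 13.
A2 applies: 13 + 2 = 15.
A3 applies: 15 + 1 = 16.
A4 applies (level before this adjustment is 16 ≥ 6, so +3): 16 + 3 = 19.
A5 applies (level before this adjustment is 19 ≥ 9, so +4): 19 + 4 = 23.
Level 23 exceeds the maximum of 16; capped at 16.
Final offense level: 16.
Criminal history: 5 prior points → Category II (5-8).
Level 16 falls in the 16 band.
Grid: Level 16 × Category II = 1380-1590 days.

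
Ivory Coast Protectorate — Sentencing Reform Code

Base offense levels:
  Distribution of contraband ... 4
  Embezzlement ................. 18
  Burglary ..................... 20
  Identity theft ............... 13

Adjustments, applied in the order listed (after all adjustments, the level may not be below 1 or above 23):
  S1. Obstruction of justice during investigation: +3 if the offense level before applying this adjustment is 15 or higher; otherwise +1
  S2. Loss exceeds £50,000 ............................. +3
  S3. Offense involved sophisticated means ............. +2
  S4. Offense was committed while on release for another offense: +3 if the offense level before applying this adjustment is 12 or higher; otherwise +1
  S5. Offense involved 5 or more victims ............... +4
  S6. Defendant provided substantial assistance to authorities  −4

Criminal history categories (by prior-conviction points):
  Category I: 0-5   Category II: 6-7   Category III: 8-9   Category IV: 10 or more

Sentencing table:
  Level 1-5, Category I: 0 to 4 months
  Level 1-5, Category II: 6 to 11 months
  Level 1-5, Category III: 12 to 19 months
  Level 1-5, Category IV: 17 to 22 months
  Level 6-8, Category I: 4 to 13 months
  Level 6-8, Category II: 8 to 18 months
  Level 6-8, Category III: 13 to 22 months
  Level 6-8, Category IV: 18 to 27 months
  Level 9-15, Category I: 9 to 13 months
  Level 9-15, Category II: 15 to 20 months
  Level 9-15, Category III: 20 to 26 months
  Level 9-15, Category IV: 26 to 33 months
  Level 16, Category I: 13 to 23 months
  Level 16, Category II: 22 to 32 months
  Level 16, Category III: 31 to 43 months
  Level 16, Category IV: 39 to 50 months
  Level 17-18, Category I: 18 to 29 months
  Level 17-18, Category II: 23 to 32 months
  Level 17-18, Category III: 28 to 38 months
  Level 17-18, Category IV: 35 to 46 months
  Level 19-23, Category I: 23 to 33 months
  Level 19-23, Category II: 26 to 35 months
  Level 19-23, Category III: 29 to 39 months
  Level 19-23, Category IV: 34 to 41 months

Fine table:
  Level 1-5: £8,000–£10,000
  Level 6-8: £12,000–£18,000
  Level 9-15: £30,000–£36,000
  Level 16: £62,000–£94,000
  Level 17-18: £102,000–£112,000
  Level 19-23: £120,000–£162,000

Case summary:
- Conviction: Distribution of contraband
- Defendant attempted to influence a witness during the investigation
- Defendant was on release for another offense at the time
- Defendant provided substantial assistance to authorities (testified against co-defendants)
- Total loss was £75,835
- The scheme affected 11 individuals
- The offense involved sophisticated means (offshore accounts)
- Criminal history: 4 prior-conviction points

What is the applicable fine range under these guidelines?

Base offense level for distribution of contraband: 4.
S1 applies (level before this adjustment is 4 < 15, so +1): 4 + 1 = 5.
S2 applies: 5 + 3 = 8.
S3 applies: 8 + 2 = 10.
S4 applies (level before this adjustment is 10 < 12, so +1): 10 + 1 = 11.
S5 applies: 11 + 4 = 15.
S6 applies: 15 − 4 = 11.
Final offense level: 11.
Level 11 falls in the 9-15 band.
Fine table: Level 9-15 → £30,000–£36,000.

£30,000–£36,000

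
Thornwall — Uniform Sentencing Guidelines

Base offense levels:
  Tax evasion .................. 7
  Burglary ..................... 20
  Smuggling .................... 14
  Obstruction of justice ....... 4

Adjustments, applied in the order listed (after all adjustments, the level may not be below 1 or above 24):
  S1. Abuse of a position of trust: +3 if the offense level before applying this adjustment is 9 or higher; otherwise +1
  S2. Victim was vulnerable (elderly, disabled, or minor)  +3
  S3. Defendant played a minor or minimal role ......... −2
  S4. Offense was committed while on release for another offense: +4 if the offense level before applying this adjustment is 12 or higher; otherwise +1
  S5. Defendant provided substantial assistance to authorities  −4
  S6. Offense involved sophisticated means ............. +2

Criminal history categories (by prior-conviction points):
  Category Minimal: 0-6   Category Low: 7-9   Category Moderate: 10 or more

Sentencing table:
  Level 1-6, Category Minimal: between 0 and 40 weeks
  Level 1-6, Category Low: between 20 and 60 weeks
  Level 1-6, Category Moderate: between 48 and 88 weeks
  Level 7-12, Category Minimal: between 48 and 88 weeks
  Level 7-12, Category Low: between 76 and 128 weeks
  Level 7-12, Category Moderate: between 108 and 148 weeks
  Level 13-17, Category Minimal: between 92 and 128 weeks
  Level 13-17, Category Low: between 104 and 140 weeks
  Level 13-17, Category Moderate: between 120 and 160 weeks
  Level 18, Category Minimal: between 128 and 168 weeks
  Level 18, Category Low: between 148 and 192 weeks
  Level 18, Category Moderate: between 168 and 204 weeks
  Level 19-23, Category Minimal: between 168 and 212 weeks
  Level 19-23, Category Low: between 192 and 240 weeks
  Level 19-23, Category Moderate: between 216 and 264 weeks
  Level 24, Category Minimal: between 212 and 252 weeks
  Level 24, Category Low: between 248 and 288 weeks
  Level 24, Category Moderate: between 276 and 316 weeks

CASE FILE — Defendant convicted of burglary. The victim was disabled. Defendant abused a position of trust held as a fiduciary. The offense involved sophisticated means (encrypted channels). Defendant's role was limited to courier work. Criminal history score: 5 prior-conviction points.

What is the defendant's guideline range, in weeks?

212-252 weeks

Base offense level for burglary: 20.
S1 applies (level before this adjustment is 20 ≥ 9, so +3): 20 + 3 = 23.
S2 applies: 23 + 3 = 26.
S3 applies: 26 − 2 = 24.
S4 does not apply.
S5 does not apply.
S6 applies: 24 + 2 = 26.
Level 26 exceeds the maximum of 24; capped at 24.
Final offense level: 24.
Criminal history: 5 prior points → Category Minimal (0-6).
Level 24 falls in the 24 band.
Grid: Level 24 × Category Minimal = 212-252 weeks.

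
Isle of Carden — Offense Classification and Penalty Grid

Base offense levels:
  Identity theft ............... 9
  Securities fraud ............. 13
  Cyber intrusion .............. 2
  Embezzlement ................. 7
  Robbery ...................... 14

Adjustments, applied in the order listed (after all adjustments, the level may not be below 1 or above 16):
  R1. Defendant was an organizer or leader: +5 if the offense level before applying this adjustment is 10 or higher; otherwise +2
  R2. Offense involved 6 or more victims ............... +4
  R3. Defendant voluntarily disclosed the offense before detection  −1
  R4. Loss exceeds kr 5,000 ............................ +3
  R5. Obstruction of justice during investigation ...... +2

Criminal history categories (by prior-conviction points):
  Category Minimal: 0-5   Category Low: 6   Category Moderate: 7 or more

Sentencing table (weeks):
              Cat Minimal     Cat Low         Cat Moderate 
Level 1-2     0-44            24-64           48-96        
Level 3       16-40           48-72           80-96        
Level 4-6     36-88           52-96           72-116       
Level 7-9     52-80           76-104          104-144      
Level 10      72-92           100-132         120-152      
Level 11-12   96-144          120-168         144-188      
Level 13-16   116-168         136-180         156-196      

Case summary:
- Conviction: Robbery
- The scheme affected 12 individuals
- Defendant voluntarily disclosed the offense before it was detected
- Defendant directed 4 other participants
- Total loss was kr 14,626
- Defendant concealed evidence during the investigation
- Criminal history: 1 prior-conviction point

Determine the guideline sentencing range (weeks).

Base offense level for robbery: 14.
R1 applies (level before this adjustment is 14 ≥ 10, so +5): 14 + 5 = 19.
R2 applies: 19 + 4 = 23.
R3 applies: 23 − 1 = 22.
R4 applies: 22 + 3 = 25.
R5 applies: 25 + 2 = 27.
Level 27 exceeds the maximum of 16; capped at 16.
Final offense level: 16.
Criminal history: 1 prior point → Category Minimal (0-5).
Level 16 falls in the 13-16 band.
Grid: Level 13-16 × Category Minimal = 116-168 weeks.

116-168 weeks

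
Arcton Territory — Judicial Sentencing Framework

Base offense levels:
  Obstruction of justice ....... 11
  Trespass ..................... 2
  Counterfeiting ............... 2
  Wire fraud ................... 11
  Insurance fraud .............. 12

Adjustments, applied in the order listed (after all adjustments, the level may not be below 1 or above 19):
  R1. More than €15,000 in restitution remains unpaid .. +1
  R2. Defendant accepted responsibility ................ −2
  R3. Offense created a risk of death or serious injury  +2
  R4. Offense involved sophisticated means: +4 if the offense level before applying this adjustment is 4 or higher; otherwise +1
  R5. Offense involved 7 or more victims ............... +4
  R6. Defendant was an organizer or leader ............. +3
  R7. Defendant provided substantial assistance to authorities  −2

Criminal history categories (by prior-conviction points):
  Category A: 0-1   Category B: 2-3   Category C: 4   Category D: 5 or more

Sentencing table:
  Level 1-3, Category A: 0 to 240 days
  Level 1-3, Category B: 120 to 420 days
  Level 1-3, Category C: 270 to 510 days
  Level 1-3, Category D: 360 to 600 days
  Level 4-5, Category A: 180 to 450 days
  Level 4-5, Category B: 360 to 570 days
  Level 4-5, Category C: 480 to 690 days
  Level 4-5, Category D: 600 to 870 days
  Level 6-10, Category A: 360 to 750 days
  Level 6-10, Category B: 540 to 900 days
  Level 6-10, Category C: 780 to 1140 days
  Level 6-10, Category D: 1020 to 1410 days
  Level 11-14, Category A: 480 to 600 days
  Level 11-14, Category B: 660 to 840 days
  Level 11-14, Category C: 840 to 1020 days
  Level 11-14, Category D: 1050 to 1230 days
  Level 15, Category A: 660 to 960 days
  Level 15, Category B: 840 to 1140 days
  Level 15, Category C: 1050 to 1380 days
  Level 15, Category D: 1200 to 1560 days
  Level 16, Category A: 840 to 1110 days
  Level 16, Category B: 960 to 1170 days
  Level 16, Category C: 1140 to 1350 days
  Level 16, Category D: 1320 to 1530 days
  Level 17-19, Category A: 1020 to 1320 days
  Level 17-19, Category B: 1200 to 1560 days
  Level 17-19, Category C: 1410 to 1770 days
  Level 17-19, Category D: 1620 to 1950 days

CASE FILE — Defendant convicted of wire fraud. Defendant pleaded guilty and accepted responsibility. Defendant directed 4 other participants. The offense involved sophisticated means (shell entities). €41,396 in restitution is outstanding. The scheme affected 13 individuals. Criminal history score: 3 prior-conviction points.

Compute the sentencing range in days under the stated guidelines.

1200-1560 days

Base offense level for wire fraud: 11.
R1 applies: 11 + 1 = 12.
R2 applies: 12 − 2 = 10.
R4 applies (level before this adjustment is 10 ≥ 4, so +4): 10 + 4 = 14.
R5 applies: 14 + 4 = 18.
R6 applies: 18 + 3 = 21.
Level 21 exceeds the maximum of 19; capped at 19.
Final offense level: 19.
Criminal history: 3 prior points → Category B (2-3).
Level 19 falls in the 17-19 band.
Grid: Level 17-19 × Category B = 1200-1560 days.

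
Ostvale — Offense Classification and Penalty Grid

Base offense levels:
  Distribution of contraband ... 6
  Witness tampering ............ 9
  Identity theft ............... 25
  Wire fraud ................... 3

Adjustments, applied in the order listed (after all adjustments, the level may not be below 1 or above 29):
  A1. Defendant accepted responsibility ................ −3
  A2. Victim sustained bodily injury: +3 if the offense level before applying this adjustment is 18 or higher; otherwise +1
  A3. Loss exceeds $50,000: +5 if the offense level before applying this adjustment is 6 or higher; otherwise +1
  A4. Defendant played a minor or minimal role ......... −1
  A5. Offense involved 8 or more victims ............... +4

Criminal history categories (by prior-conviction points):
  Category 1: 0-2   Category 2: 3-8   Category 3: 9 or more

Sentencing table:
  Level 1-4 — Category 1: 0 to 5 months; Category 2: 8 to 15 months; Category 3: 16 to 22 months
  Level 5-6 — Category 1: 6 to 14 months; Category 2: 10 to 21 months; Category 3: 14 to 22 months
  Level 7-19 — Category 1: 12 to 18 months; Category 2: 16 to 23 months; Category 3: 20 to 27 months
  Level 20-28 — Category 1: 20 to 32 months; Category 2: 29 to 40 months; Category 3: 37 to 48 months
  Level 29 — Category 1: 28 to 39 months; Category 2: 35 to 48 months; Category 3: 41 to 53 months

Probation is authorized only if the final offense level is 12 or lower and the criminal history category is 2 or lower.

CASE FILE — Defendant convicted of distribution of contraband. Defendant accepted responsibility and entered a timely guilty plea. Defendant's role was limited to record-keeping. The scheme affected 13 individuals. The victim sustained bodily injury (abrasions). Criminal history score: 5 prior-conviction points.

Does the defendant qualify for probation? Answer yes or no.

Base offense level for distribution of contraband: 6.
A1 applies: 6 − 3 = 3.
A2 applies (level before this adjustment is 3 < 18, so +1): 3 + 1 = 4.
A4 applies: 4 − 1 = 3.
A5 applies: 3 + 4 = 7.
Final offense level: 7.
Criminal history: 5 prior points → Category 2 (3-8).
Level 7 falls in the 7-19 band.
Grid: Level 7-19 × Category 2 = 16-23 months.
Probation check: level 7 ≤ 12 and category 2 ≤ 2 → eligible.

Yes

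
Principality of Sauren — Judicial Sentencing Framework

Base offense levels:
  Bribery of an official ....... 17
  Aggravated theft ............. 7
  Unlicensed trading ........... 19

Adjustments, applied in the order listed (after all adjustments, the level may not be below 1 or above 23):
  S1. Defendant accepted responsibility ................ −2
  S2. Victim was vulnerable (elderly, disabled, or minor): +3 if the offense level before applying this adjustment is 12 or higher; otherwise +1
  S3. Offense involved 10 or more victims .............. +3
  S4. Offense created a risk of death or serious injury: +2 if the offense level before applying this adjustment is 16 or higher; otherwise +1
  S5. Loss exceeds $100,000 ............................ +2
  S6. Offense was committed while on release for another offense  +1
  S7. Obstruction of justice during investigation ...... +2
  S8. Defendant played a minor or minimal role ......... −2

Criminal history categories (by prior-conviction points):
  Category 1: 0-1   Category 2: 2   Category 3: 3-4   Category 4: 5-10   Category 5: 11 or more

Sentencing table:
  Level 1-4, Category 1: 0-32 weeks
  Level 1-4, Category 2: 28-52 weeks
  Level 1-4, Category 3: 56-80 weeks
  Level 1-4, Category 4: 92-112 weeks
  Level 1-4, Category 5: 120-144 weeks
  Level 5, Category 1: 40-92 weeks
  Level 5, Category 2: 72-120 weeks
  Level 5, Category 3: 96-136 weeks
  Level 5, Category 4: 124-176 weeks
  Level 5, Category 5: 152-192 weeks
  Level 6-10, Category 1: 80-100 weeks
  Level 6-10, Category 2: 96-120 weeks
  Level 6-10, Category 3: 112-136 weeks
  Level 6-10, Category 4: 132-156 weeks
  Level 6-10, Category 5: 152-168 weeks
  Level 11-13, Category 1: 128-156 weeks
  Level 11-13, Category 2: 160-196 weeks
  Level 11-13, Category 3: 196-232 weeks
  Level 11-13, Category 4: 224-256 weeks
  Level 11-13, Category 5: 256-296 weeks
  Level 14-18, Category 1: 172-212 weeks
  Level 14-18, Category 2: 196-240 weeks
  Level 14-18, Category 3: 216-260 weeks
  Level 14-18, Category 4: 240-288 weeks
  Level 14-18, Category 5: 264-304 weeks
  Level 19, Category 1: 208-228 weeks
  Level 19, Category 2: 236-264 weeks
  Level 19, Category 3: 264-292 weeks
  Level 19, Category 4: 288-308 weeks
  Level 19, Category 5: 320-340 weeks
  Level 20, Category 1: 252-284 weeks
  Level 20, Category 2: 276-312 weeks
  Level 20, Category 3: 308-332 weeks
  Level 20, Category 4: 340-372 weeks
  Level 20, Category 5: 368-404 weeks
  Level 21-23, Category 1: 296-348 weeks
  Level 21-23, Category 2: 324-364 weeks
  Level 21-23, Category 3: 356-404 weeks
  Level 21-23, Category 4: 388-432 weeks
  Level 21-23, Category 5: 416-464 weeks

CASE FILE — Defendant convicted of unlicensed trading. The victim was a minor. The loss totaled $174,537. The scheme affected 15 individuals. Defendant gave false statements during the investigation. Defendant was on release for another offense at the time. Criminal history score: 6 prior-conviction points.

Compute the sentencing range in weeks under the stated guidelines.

Base offense level for unlicensed trading: 19.
S1 does not apply.
S2 applies (level before this adjustment is 19 ≥ 12, so +3): 19 + 3 = 22.
S3 applies: 22 + 3 = 25.
S4 does not apply.
S5 applies: 25 + 2 = 27.
S6 applies: 27 + 1 = 28.
S7 applies: 28 + 2 = 30.
Level 30 exceeds the maximum of 23; capped at 23.
Final offense level: 23.
Criminal history: 6 prior points → Category 4 (5-10).
Level 23 falls in the 21-23 band.
Grid: Level 21-23 × Category 4 = 388-432 weeks.

388-432 weeks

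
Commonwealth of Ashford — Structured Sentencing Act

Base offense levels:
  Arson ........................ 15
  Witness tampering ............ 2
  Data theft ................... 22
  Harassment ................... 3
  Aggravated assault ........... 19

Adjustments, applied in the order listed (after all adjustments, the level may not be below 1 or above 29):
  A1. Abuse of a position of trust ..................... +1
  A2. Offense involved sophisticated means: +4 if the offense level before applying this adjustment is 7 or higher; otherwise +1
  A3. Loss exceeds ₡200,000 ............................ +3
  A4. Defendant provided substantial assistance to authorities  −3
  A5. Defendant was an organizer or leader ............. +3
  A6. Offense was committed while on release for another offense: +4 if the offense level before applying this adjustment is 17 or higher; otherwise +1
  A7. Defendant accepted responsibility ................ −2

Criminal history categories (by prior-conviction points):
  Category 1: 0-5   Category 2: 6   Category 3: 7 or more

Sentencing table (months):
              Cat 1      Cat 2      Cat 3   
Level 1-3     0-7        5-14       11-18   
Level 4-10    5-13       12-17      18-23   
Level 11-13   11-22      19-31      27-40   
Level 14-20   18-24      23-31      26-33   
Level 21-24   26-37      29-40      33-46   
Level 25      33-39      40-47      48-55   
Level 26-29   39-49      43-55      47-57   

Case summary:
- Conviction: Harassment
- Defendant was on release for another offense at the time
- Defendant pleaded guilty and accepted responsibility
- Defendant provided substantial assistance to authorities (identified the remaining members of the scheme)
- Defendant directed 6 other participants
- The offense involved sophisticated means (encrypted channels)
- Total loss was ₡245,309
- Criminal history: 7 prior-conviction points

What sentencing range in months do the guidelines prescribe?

18-23 months

Base offense level for harassment: 3.
A1 does not apply.
A2 applies (level before this adjustment is 3 < 7, so +1): 3 + 1 = 4.
A3 applies: 4 + 3 = 7.
A4 applies: 7 − 3 = 4.
A5 applies: 4 + 3 = 7.
A6 applies (level before this adjustment is 7 < 17, so +1): 7 + 1 = 8.
A7 applies: 8 − 2 = 6.
Final offense level: 6.
Criminal history: 7 prior points → Category 3 (7+).
Level 6 falls in the 4-10 band.
Grid: Level 4-10 × Category 3 = 18-23 months.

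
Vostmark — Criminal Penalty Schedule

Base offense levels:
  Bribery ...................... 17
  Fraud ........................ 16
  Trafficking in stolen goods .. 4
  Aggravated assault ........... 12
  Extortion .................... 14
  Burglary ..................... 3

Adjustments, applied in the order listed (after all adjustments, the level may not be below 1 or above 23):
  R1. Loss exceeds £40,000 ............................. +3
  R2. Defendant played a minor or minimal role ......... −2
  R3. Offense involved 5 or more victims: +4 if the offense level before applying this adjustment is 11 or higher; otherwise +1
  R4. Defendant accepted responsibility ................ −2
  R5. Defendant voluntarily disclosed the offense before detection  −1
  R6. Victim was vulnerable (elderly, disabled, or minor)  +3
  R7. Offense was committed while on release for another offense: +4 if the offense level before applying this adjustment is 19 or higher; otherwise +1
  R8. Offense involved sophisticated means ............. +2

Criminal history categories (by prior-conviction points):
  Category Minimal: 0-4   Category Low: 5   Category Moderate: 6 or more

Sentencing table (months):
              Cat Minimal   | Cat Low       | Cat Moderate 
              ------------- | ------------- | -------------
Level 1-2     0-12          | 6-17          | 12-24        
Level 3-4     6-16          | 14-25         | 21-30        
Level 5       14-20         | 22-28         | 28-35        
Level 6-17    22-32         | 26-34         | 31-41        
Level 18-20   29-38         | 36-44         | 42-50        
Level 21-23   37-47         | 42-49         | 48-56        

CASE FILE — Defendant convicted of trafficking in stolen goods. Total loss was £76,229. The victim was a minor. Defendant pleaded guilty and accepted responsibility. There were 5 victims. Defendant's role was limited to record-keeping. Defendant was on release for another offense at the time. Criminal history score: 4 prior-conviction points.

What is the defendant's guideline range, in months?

Base offense level for trafficking in stolen goods: 4.
R1 applies: 4 + 3 = 7.
R2 applies: 7 − 2 = 5.
R3 applies (level before this adjustment is 5 < 11, so +1): 5 + 1 = 6.
R4 applies: 6 − 2 = 4.
R6 applies: 4 + 3 = 7.
R7 applies (level before this adjustment is 7 < 19, so +1): 7 + 1 = 8.
Final offense level: 8.
Criminal history: 4 prior points → Category Minimal (0-4).
Level 8 falls in the 6-17 band.
Grid: Level 6-17 × Category Minimal = 22-32 months.

22-32 months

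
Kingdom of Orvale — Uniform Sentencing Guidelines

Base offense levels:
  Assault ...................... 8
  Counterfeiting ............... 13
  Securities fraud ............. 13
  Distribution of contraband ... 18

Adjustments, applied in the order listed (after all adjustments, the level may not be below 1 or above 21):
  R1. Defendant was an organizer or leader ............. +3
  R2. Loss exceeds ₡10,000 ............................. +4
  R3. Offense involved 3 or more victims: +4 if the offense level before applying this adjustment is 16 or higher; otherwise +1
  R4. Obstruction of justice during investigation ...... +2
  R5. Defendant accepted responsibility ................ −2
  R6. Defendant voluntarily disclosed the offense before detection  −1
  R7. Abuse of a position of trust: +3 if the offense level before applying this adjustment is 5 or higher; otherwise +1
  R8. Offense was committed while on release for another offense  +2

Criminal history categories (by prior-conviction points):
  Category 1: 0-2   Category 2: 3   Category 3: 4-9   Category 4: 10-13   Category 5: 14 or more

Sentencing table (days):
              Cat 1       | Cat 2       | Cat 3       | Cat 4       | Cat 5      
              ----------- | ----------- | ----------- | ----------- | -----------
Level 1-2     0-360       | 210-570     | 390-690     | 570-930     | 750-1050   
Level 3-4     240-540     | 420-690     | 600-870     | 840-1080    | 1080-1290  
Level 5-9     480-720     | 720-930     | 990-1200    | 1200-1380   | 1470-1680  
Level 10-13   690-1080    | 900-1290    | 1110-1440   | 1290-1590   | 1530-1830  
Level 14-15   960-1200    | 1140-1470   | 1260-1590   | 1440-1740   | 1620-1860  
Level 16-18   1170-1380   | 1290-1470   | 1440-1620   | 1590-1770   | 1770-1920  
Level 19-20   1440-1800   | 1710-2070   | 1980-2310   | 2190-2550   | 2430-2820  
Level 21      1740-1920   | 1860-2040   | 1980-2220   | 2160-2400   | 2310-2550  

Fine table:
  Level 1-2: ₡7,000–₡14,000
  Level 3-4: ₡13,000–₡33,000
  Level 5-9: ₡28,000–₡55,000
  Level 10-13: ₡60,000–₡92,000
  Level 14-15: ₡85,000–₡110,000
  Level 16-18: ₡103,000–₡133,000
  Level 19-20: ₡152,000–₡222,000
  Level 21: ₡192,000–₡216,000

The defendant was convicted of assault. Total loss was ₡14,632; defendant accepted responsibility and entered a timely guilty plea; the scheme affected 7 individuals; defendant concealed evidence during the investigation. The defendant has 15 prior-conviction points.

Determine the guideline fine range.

₡60,000–₡92,000

Base offense level for assault: 8.
R2 applies: 8 + 4 = 12.
R3 applies (level before this adjustment is 12 < 16, so +1): 12 + 1 = 13.
R4 applies: 13 + 2 = 15.
R5 applies: 15 − 2 = 13.
R6 does not apply.
R7 does not apply.
Final offense level: 13.
Level 13 falls in the 10-13 band.
Fine table: Level 10-13 → ₡60,000–₡92,000.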